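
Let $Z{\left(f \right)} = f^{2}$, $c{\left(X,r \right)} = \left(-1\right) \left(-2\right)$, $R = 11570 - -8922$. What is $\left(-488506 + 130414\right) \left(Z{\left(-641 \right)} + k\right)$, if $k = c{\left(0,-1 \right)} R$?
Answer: $-161809241580$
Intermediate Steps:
$R = 20492$ ($R = 11570 + 8922 = 20492$)
$c{\left(X,r \right)} = 2$
$k = 40984$ ($k = 2 \cdot 20492 = 40984$)
$\left(-488506 + 130414\right) \left(Z{\left(-641 \right)} + k\right) = \left(-488506 + 130414\right) \left(\left(-641\right)^{2} + 40984\right) = - 358092 \left(410881 + 40984\right) = \left(-358092\right) 451865 = -161809241580$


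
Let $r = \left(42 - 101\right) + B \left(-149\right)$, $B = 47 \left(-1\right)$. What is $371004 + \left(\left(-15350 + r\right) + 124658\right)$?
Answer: $487256$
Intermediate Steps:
$B = -47$
$r = 6944$ ($r = \left(42 - 101\right) - -7003 = -59 + 7003 = 6944$)
$371004 + \left(\left(-15350 + r\right) + 124658\right) = 371004 + \left(\left(-15350 + 6944\right) + 124658\right) = 371004 + \left(-8406 + 124658\right) = 371004 + 116252 = 487256$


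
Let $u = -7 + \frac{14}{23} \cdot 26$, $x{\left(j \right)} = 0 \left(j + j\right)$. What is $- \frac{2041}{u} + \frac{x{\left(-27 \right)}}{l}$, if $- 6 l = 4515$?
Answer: $- \frac{46943}{203} \approx -231.25$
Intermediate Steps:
$l = - \frac{1505}{2}$ ($l = \left(- \frac{1}{6}\right) 4515 = - \frac{1505}{2} \approx -752.5$)
$x{\left(j \right)} = 0$ ($x{\left(j \right)} = 0 \cdot 2 j = 0$)
$u = \frac{203}{23}$ ($u = -7 + 14 \cdot \frac{1}{23} \cdot 26 = -7 + \frac{14}{23} \cdot 26 = -7 + \frac{364}{23} = \frac{203}{23} \approx 8.8261$)
$- \frac{2041}{u} + \frac{x{\left(-27 \right)}}{l} = - \frac{2041}{\frac{203}{23}} + \frac{0}{- \frac{1505}{2}} = \left(-2041\right) \frac{23}{203} + 0 \left(- \frac{2}{1505}\right) = - \frac{46943}{203} + 0 = - \frac{46943}{203}$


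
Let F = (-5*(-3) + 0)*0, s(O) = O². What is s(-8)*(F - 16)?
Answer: -1024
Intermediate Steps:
F = 0 (F = (15 + 0)*0 = 15*0 = 0)
s(-8)*(F - 16) = (-8)²*(0 - 16) = 64*(-16) = -1024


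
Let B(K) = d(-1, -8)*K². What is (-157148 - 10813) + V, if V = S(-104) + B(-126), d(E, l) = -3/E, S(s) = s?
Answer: -120437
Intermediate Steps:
B(K) = 3*K² (B(K) = (-3/(-1))*K² = (-3*(-1))*K² = 3*K²)
V = 47524 (V = -104 + 3*(-126)² = -104 + 3*15876 = -104 + 47628 = 47524)
(-157148 - 10813) + V = (-157148 - 10813) + 47524 = -167961 + 47524 = -120437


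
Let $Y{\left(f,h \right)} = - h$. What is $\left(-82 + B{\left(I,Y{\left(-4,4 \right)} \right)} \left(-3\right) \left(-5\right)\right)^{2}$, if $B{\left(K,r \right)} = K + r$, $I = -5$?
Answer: $47089$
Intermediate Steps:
$\left(-82 + B{\left(I,Y{\left(-4,4 \right)} \right)} \left(-3\right) \left(-5\right)\right)^{2} = \left(-82 + \left(-5 - 4\right) \left(-3\right) \left(-5\right)\right)^{2} = \left(-82 + \left(-9\right) \left(-3\right) \left(-5\right)\right)^{2} = \left(-82 + 27 \left(-5\right)\right)^{2} = \left(-82 - 135\right)^{2} = \left(-217\right)^{2} = 47089$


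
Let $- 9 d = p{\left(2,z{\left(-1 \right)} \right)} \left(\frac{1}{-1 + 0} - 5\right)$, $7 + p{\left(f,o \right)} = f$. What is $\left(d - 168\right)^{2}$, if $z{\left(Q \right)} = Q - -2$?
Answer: $\frac{264196}{9} \approx 29355.0$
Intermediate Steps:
$z{\left(Q \right)} = 2 + Q$ ($z{\left(Q \right)} = Q + 2 = 2 + Q$)
$p{\left(f,o \right)} = -7 + f$
$d = - \frac{10}{3}$ ($d = - \frac{\left(-7 + 2\right) \left(\frac{1}{-1 + 0} - 5\right)}{9} = - \frac{\left(-5\right) \left(\frac{1}{-1} - 5\right)}{9} = - \frac{\left(-5\right) \left(-1 - 5\right)}{9} = - \frac{\left(-5\right) \left(-6\right)}{9} = \left(- \frac{1}{9}\right) 30 = - \frac{10}{3} \approx -3.3333$)
$\left(d - 168\right)^{2} = \left(- \frac{10}{3} - 168\right)^{2} = \left(- \frac{514}{3}\right)^{2} = \frac{264196}{9}$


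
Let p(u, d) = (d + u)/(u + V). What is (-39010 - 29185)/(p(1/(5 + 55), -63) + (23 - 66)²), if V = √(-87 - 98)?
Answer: 13639*(I - 60*√185)/(2*(193*I + 11094*√185)) ≈ -36.882 + 0.092367*I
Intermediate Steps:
V = I*√185 (V = √(-185) = I*√185 ≈ 13.601*I)
p(u, d) = (d + u)/(u + I*√185)
(-39010 - 29185)/(p(1/(5 + 55), -63) + (23 - 66)²) = (-39010 - 29185)/((-63 + 1/(5 + 55))/(1/(5 + 55) + I*√185) + (23 - 66)²) = -68195/((-63 + 1/60)/(1/60 + I*√185) + (-43)²) = -68195/((-63 + 1/60)/(1/60 + I*√185) + 1849) = -68195/(-3779/60/(1/60 + I*√185) + 1849) = -68195/(-3779/(60*(1/60 + I*√185)) + 1849) = -68195/(1849 - 3779/(60*(1/60 + I*√185)))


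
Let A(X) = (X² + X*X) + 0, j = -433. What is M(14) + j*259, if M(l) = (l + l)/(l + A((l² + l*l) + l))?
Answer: -2640949701/23549 ≈ -1.1215e+5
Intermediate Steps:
A(X) = 2*X² (A(X) = (X² + X²) + 0 = 2*X² + 0 = 2*X²)
M(l) = 2*l/(l + 2*(l + 2*l²)²) (M(l) = (l + l)/(l + 2*((l² + l*l) + l)²) = (2*l)/(l + 2*((l² + l²) + l)²) = (2*l)/(l + 2*(2*l² + l)²) = (2*l)/(l + 2*(l + 2*l²)²) = 2*l/(l + 2*(l + 2*l²)²))
M(14) + j*259 = 2/(1 + 2*14*(1 + 2*14)²) - 433*259 = 2/(1 + 2*14*(1 + 28)²) - 112147 = 2/(1 + 2*14*29²) - 112147 = 2/(1 + 2*14*841) - 112147 = 2/(1 + 23548) - 112147 = 2/23549 - 112147 = -2640949701/23549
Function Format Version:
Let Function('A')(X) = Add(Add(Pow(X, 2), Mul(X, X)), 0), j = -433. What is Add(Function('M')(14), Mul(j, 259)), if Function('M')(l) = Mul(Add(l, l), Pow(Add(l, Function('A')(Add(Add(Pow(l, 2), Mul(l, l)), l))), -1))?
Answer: Rational(-2640949701, 23549) ≈ -1.1215e+5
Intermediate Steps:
Function('A')(X) = Mul(2, Pow(X, 2)) (Function('A')(X) = Add(Add(Pow(X, 2), Pow(X, 2)), 0) = Add(Mul(2, Pow(X, 2)), 0) = Mul(2, Pow(X, 2)))
Function('M')(l) = Mul(2, l, Pow(Add(l, Mul(2, Pow(Add(l, Mul(2, Pow(l, 2))), 2))), -1)) (Function('M')(l) = Mul(Add(l, l), Pow(Add(l, Mul(2, Pow(Add(Add(Pow(l, 2), Mul(l, l)), l), 2))), -1)) = Mul(Mul(2, l), Pow(Add(l, Mul(2, Pow(Add(Add(Pow(l, 2), Pow(l, 2)), l), 2))), -1)) = Mul(Mul(2, l), Pow(Add(l, Mul(2, Pow(Add(Mul(2, Pow(l, 2)), l), 2))), -1)) = Mul(Mul(2, l), Pow(Add(l, Mul(2, Pow(Add(l, Mul(2, Pow(l, 2))), 2))), -1)) = Mul(2, l, Pow(Add(l, Mul(2, Pow(Add(l, Mul(2, Pow(l, 2))), 2))), -1)))
Add(Function('M')(14), Mul(j, 259)) = Add(Mul(2, Pow(Add(1, Mul(2, 14, Pow(Add(1, Mul(2, 14)), 2))), -1)), Mul(-433, 259)) = Add(Mul(2, Pow(Add(1, Mul(2, 14, Pow(Add(1, 28), 2))), -1)), -112147) = Add(Mul(2, Pow(Add(1, Mul(2, 14, Pow(29, 2))), -1)), -112147) = Add(Mul(2, Pow(Add(1, Mul(2, 14, 841)), -1)), -112147) = Add(Mul(2, Pow(Add(1, 23548), -1)), -112147) = Add(Mul(2, Pow(23549, -1)), -112147) = Add(Mul(2, Rational(1, 23549)), -112147) = Add(Rational(2, 23549), -112147) = Rational(-2640949701, 23549)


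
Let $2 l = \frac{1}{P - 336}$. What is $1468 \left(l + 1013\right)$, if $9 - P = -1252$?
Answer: $\frac{1375553434}{925} \approx 1.4871 \cdot 10^{6}$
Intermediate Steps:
$P = 1261$ ($P = 9 - -1252 = 9 + 1252 = 1261$)
$l = \frac{1}{1850}$ ($l = \frac{1}{2 \left(1261 - 336\right)} = \frac{1}{2 \cdot 925} = \frac{1}{2} \cdot \frac{1}{925} = \frac{1}{1850} \approx 0.00054054$)
$1468 \left(l + 1013\right) = 1468 \left(\frac{1}{1850} + 1013\right) = 1468 \cdot \frac{1874051}{1850} = \frac{1375553434}{925}$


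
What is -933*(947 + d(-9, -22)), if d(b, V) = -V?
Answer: -904077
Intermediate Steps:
-933*(947 + d(-9, -22)) = -933*(947 - 1*(-22)) = -933*(947 + 22) = -933*969 = -904077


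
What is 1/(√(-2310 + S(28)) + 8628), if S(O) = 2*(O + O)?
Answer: 4314/37222291 - I*√2198/74444582 ≈ 0.0001159 - 6.2977e-7*I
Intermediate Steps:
S(O) = 4*O (S(O) = 2*(2*O) = 4*O)
1/(√(-2310 + S(28)) + 8628) = 1/(√(-2310 + 4*28) + 8628) = 1/(√(-2310 + 112) + 8628) = 1/(√(-2198) + 8628) = 1/(I*√2198 + 8628) = 1/(8628 + I*√2198)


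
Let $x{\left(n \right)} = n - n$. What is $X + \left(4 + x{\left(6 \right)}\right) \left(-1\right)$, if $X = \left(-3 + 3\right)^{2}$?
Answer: $-4$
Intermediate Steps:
$X = 0$ ($X = 0^{2} = 0$)
$x{\left(n \right)} = 0$
$X + \left(4 + x{\left(6 \right)}\right) \left(-1\right) = 0 + \left(4 + 0\right) \left(-1\right) = 0 + 4 \left(-1\right) = 0 - 4 = -4$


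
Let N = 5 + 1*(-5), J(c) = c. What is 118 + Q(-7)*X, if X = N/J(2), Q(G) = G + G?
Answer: 118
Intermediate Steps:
Q(G) = 2*G
N = 0 (N = 5 - 5 = 0)
X = 0 (X = 0/2 = 0*(½) = 0)
118 + Q(-7)*X = 118 + (2*(-7))*0 = 118 - 14*0 = 118 + 0 = 118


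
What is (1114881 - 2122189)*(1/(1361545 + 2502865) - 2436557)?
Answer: 4742333153218192326/1932205 ≈ 2.4544e+12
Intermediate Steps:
(1114881 - 2122189)*(1/(1361545 + 2502865) - 2436557) = -1007308*(1/3864410 - 2436557) = -1007308*(-9415855236369/3864410) = 4742333153218192326/1932205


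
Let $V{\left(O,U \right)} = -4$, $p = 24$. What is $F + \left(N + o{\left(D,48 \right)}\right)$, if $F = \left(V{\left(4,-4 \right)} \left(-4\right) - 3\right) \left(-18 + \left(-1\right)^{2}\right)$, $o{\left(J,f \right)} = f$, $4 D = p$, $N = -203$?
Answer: $-376$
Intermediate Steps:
$D = 6$ ($D = \frac{1}{4} \cdot 24 = 6$)
$F = -221$ ($F = \left(\left(-4\right) \left(-4\right) - 3\right) \left(-18 + \left(-1\right)^{2}\right) = \left(16 - 3\right) \left(-18 + 1\right) = 13 \left(-17\right) = -221$)
$F + \left(N + o{\left(D,48 \right)}\right) = -221 + \left(-203 + 48\right) = -221 - 155 = -376$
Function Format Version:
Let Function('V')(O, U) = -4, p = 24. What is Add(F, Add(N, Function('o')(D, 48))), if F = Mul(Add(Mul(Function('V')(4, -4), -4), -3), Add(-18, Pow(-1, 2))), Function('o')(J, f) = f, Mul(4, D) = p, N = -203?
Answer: -376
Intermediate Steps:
D = 6 (D = Mul(Rational(1, 4), 24) = 6)
F = -221 (F = Mul(Add(Mul(-4, -4), -3), Add(-18, Pow(-1, 2))) = Mul(Add(16, -3), Add(-18, 1)) = Mul(13, -17) = -221)
Add(F, Add(N, Function('o')(D, 48))) = Add(-221, Add(-203, 48)) = Add(-221, -155) = -376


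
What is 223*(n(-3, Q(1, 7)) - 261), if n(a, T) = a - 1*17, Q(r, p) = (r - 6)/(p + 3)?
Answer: -62663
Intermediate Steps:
Q(r, p) = (-6 + r)/(3 + p)
n(a, T) = -17 + a (n(a, T) = a - 17 = -17 + a)
223*(n(-3, Q(1, 7)) - 261) = 223*((-17 - 3) - 261) = 223*(-20 - 261) = 223*(-281) = -62663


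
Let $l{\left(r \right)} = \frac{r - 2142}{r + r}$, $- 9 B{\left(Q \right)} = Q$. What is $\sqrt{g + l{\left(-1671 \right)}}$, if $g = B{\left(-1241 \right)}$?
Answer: $\frac{\sqrt{1552819082}}{3342} \approx 11.791$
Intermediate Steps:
$B{\left(Q \right)} = - \frac{Q}{9}$
$g = \frac{1241}{9}$ ($g = \left(- \frac{1}{9}\right) \left(-1241\right) = \frac{1241}{9} \approx 137.89$)
$l{\left(r \right)} = \frac{-2142 + r}{2 r}$
$\sqrt{g + l{\left(-1671 \right)}} = \sqrt{\frac{1241}{9} + \frac{-2142 - 1671}{2 \left(-1671\right)}} = \sqrt{\frac{1241}{9} + \frac{1}{2} \left(- \frac{1}{1671}\right) \left(-3813\right)} = \sqrt{\frac{1241}{9} + \frac{1271}{1114}} = \sqrt{\frac{1393913}{10026}} = \frac{\sqrt{1552819082}}{3342}$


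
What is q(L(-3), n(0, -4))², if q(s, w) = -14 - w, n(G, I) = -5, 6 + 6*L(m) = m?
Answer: 81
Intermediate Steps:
L(m) = -1 + m/6
q(L(-3), n(0, -4))² = (-14 - 1*(-5))² = (-14 + 5)² = (-9)² = 81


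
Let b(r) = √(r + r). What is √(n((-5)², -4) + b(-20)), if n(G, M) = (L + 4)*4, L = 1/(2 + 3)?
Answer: √(420 + 50*I*√10)/5 ≈ 4.1684 + 0.75863*I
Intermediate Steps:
L = ⅕ (L = 1/5 = ⅕ ≈ 0.20000)
n(G, M) = 84/5 (n(G, M) = (⅕ + 4)*4 = (21/5)*4 = 84/5)
b(r) = √2*√r (b(r) = √(2*r) = √2*√r)
√(n((-5)², -4) + b(-20)) = √(84/5 + √2*√(-20)) = √(84/5 + √2*(2*I*√5)) = √(84/5 + 2*I*√10)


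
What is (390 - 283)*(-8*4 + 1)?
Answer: -3317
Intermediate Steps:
(390 - 283)*(-8*4 + 1) = 107*(-32 + 1) = 107*(-31) = -3317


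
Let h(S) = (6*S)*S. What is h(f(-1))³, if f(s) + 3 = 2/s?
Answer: 3375000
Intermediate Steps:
f(s) = -3 + 2/s
h(S) = 6*S²
h(f(-1))³ = (6*(-3 + 2/(-1))²)³ = (6*(-3 + 2*(-1))²)³ = (6*(-3 - 2)²)³ = (6*(-5)²)³ = (6*25)³ = 150³ = 3375000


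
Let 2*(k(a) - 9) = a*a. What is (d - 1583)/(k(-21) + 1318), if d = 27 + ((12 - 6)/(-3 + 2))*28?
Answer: -3448/3095 ≈ -1.1141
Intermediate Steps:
k(a) = 9 + a**2/2 (k(a) = 9 + (a*a)/2 = 9 + a**2/2)
d = -141 (d = 27 + (6/(-1))*28 = 27 + (6*(-1))*28 = 27 - 6*28 = 27 - 168 = -141)
(d - 1583)/(k(-21) + 1318) = (-141 - 1583)/((9 + (1/2)*(-21)**2) + 1318) = -1724/((9 + (1/2)*441) + 1318) = -1724/((9 + 441/2) + 1318) = -1724/(459/2 + 1318) = -1724/3095/2 = -1724*2/3095 = -3448/3095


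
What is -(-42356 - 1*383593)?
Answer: 425949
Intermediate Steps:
-(-42356 - 1*383593) = -(-42356 - 383593) = -1*(-425949) = 425949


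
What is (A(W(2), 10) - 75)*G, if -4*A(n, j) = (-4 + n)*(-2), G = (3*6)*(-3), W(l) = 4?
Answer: 4050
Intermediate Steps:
G = -54 (G = 18*(-3) = -54)
A(n, j) = -2 + n/2 (A(n, j) = -(-4 + n)*(-2)/4 = -(8 - 2*n)/4 = -2 + n/2)
(A(W(2), 10) - 75)*G = ((-2 + (½)*4) - 75)*(-54) = ((-2 + 2) - 75)*(-54) = (0 - 75)*(-54) = -75*(-54) = 4050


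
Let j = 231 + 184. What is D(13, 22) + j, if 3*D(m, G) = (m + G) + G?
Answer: 434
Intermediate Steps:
j = 415
D(m, G) = m/3 + 2*G/3 (D(m, G) = ((m + G) + G)/3 = ((G + m) + G)/3 = (m + 2*G)/3 = m/3 + 2*G/3)
D(13, 22) + j = ((⅓)*13 + (⅔)*22) + 415 = (13/3 + 44/3) + 415 = 19 + 415 = 434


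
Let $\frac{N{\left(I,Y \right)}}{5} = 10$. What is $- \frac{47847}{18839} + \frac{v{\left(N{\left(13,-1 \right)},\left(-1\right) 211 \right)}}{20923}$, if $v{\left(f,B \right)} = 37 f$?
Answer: $- \frac{966250631}{394168397} \approx -2.4514$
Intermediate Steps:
$N{\left(I,Y \right)} = 50$ ($N{\left(I,Y \right)} = 5 \cdot 10 = 50$)
$- \frac{47847}{18839} + \frac{v{\left(N{\left(13,-1 \right)},\left(-1\right) 211 \right)}}{20923} = - \frac{47847}{18839} + \frac{37 \cdot 50}{20923} = \left(-47847\right) \frac{1}{18839} + 1850 \cdot \frac{1}{20923} = - \frac{47847}{18839} + \frac{1850}{20923} = - \frac{966250631}{394168397}$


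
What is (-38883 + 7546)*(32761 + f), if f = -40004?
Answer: 226973891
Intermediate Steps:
(-38883 + 7546)*(32761 + f) = (-38883 + 7546)*(32761 - 40004) = -31337*(-7243) = 226973891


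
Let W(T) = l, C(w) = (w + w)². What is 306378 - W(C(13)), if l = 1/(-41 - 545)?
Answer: 179537509/586 ≈ 3.0638e+5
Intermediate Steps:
C(w) = 4*w² (C(w) = (2*w)² = 4*w²)
l = -1/586 (l = 1/(-586) = -1/586 ≈ -0.0017065)
W(T) = -1/586
306378 - W(C(13)) = 306378 - 1*(-1/586) = 306378 + 1/586 = 179537509/586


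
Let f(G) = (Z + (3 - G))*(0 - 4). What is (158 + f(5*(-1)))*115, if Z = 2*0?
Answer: 14490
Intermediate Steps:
Z = 0
f(G) = -12 + 4*G (f(G) = (0 + (3 - G))*(0 - 4) = (3 - G)*(-4) = -12 + 4*G)
(158 + f(5*(-1)))*115 = (158 + (-12 + 4*(5*(-1))))*115 = (158 + (-12 + 4*(-5)))*115 = (158 + (-12 - 20))*115 = (158 - 32)*115 = 126*115 = 14490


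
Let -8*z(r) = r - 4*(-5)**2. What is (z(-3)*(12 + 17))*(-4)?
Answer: -2987/2 ≈ -1493.5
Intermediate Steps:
z(r) = 25/2 - r/8 (z(r) = -(r - 4*(-5)**2)/8 = -(r - 4*25)/8 = -(r - 100)/8 = -(-100 + r)/8 = 25/2 - r/8)
(z(-3)*(12 + 17))*(-4) = ((25/2 - 1/8*(-3))*(12 + 17))*(-4) = ((25/2 + 3/8)*29)*(-4) = ((103/8)*29)*(-4) = (2987/8)*(-4) = -2987/2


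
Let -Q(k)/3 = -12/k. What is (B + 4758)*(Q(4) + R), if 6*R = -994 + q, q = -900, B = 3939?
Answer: -2667080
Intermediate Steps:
Q(k) = 36/k (Q(k) = -(-36)/k = 36/k)
R = -947/3 (R = (-994 - 900)/6 = (1/6)*(-1894) = -947/3 ≈ -315.67)
(B + 4758)*(Q(4) + R) = (3939 + 4758)*(36/4 - 947/3) = 8697*(36*(1/4) - 947/3) = 8697*(9 - 947/3) = 8697*(-920/3) = -2667080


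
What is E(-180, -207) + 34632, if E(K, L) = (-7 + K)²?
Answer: 69601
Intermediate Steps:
E(-180, -207) + 34632 = (-7 - 180)² + 34632 = (-187)² + 34632 = 34969 + 34632 = 69601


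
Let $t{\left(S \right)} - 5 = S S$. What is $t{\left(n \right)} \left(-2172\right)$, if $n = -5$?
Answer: $-65160$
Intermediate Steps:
$t{\left(S \right)} = 5 + S^{2}$ ($t{\left(S \right)} = 5 + S S = 5 + S^{2}$)
$t{\left(n \right)} \left(-2172\right) = \left(5 + \left(-5\right)^{2}\right) \left(-2172\right) = \left(5 + 25\right) \left(-2172\right) = 30 \left(-2172\right) = -65160$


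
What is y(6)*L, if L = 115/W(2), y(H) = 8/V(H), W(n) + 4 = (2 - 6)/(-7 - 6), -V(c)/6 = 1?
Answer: 1495/36 ≈ 41.528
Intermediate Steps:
V(c) = -6 (V(c) = -6*1 = -6)
W(n) = -48/13 (W(n) = -4 + (2 - 6)/(-7 - 6) = -4 - 4/(-13) = -4 - 4*(-1/13) = -4 + 4/13 = -48/13)
y(H) = -4/3 (y(H) = 8/(-6) = 8*(-⅙) = -4/3)
L = -1495/48 (L = 115/(-48/13) = 115*(-13/48) = -1495/48 ≈ -31.146)
y(6)*L = -4/3*(-1495/48) = 1495/36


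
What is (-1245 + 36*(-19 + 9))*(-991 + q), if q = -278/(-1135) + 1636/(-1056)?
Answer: 31814744741/19976 ≈ 1.5926e+6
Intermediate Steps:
q = -390823/299640 (q = -278*(-1/1135) + 1636*(-1/1056) = 278/1135 - 409/264 = -390823/299640 ≈ -1.3043)
(-1245 + 36*(-19 + 9))*(-991 + q) = (-1245 + 36*(-19 + 9))*(-991 - 390823/299640) = (-1245 + 36*(-10))*(-297334063/299640) = (-1245 - 360)*(-297334063/299640) = -1605*(-297334063/299640) = 31814744741/19976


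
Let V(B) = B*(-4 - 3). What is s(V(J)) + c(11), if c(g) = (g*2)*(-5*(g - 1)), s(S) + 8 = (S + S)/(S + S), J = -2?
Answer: -1107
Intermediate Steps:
V(B) = -7*B (V(B) = B*(-7) = -7*B)
s(S) = -7 (s(S) = -8 + (S + S)/(S + S) = -8 + (2*S)/((2*S)) = -8 + (2*S)*(1/(2*S)) = -8 + 1 = -7)
c(g) = 2*g*(5 - 5*g) (c(g) = (2*g)*(-5*(-1 + g)) = (2*g)*(5 - 5*g) = 2*g*(5 - 5*g))
s(V(J)) + c(11) = -7 + 10*11*(1 - 1*11) = -7 + 10*11*(1 - 11) = -7 + 10*11*(-10) = -7 - 1100 = -1107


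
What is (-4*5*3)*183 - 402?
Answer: -11382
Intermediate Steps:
(-4*5*3)*183 - 402 = -20*3*183 - 402 = -60*183 - 402 = -10980 - 402 = -11382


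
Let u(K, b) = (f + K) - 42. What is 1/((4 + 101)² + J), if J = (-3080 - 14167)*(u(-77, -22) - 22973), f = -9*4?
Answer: 1/398899641 ≈ 2.5069e-9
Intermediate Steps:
f = -36
u(K, b) = -78 + K (u(K, b) = (-36 + K) - 42 = -78 + K)
J = 398888616 (J = (-3080 - 14167)*((-78 - 77) - 22973) = -17247*(-155 - 22973) = -17247*(-23128) = 398888616)
1/((4 + 101)² + J) = 1/((4 + 101)² + 398888616) = 1/(105² + 398888616) = 1/(11025 + 398888616) = 1/398899641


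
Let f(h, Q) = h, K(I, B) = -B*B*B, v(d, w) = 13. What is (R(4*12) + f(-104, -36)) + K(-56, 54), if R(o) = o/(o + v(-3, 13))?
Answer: -9611600/61 ≈ -1.5757e+5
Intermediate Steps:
K(I, B) = -B**3 (K(I, B) = -B**2*B = -B**3)
R(o) = o/(13 + o) (R(o) = o/(o + 13) = o/(13 + o))
(R(4*12) + f(-104, -36)) + K(-56, 54) = ((4*12)/(13 + 4*12) - 104) - 1*54**3 = (48/(13 + 48) - 104) - 1*157464 = (48/61 - 104) - 157464 = -6296/61 - 157464 = -9611600/61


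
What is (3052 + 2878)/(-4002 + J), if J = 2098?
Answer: -2965/952 ≈ -3.1145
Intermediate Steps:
(3052 + 2878)/(-4002 + J) = (3052 + 2878)/(-4002 + 2098) = 5930/(-1904) = 5930*(-1/1904) = -2965/952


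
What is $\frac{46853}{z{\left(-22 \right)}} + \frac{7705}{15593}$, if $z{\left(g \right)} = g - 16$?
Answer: $- \frac{730286039}{592534} \approx -1232.5$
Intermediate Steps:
$z{\left(g \right)} = -16 + g$
$\frac{46853}{z{\left(-22 \right)}} + \frac{7705}{15593} = \frac{46853}{-16 - 22} + \frac{7705}{15593} = \frac{46853}{-38} + 7705 \cdot \frac{1}{15593} = 46853 \left(- \frac{1}{38}\right) + \frac{7705}{15593} = - \frac{46853}{38} + \frac{7705}{15593} = - \frac{730286039}{592534}$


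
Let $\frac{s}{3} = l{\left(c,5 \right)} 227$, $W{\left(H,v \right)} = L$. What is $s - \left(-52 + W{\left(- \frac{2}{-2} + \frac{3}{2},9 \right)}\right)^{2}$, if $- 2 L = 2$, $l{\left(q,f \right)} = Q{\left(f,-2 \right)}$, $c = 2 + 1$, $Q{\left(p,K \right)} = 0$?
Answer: $-2809$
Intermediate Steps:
$c = 3$
$l{\left(q,f \right)} = 0$
$L = -1$ ($L = \left(- \frac{1}{2}\right) 2 = -1$)
$W{\left(H,v \right)} = -1$
$s = 0$ ($s = 3 \cdot 0 \cdot 227 = 3 \cdot 0 = 0$)
$s - \left(-52 + W{\left(- \frac{2}{-2} + \frac{3}{2},9 \right)}\right)^{2} = 0 - \left(-52 - 1\right)^{2} = 0 - \left(-53\right)^{2} = 0 - 2809 = -2809$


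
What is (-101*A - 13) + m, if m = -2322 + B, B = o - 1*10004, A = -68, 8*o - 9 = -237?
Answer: -10999/2 ≈ -5499.5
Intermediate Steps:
o = -57/2 (o = 9/8 + (⅛)*(-237) = 9/8 - 237/8 = -57/2 ≈ -28.500)
B = -20065/2 (B = -57/2 - 1*10004 = -57/2 - 10004 = -20065/2 ≈ -10033.)
m = -24709/2 (m = -2322 - 20065/2 = -24709/2 ≈ -12355.)
(-101*A - 13) + m = (-101*(-68) - 13) - 24709/2 = (6868 - 13) - 24709/2 = 6855 - 24709/2 = -10999/2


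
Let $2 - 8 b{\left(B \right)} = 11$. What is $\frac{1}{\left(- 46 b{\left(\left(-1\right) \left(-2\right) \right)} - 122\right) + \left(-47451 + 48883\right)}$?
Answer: $\frac{4}{5447} \approx 0.00073435$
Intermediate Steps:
$b{\left(B \right)} = - \frac{9}{8}$ ($b{\left(B \right)} = \frac{1}{4} - \frac{11}{8} = - \frac{9}{8}$)
$\frac{1}{\left(- 46 b{\left(\left(-1\right) \left(-2\right) \right)} - 122\right) + \left(-47451 + 48883\right)} = \frac{1}{\left(\left(-46\right) \left(- \frac{9}{8}\right) - 122\right) + \left(-47451 + 48883\right)} = \frac{1}{\left(\frac{207}{4} - 122\right) + 1432} = \frac{1}{- \frac{281}{4} + 1432} = \frac{1}{\frac{5447}{4}} = \frac{4}{5447}$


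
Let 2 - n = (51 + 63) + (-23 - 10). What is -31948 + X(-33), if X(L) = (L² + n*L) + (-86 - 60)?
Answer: -28398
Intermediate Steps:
n = -79 (n = 2 - ((51 + 63) + (-23 - 10)) = 2 - (114 - 33) = 2 - 1*81 = 2 - 81 = -79)
X(L) = -146 + L² - 79*L (X(L) = (L² - 79*L) + (-86 - 60) = (L² - 79*L) - 146 = -146 + L² - 79*L)
-31948 + X(-33) = -31948 + (-146 + (-33)² - 79*(-33)) = -31948 + (-146 + 1089 + 2607) = -31948 + 3550 = -28398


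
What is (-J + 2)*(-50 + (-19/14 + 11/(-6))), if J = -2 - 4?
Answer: -8936/21 ≈ -425.52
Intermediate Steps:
J = -6
(-J + 2)*(-50 + (-19/14 + 11/(-6))) = (-1*(-6) + 2)*(-50 + (-19/14 + 11/(-6))) = (6 + 2)*(-50 + (-19*1/14 + 11*(-⅙))) = 8*(-50 + (-19/14 - 11/6)) = 8*(-50 - 67/21) = 8*(-1117/21) = -8936/21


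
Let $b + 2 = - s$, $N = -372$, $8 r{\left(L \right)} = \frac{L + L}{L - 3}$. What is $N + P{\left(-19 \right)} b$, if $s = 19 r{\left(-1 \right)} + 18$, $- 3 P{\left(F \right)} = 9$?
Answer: $- \frac{4935}{16} \approx -308.44$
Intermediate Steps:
$P{\left(F \right)} = -3$ ($P{\left(F \right)} = \left(- \frac{1}{3}\right) 9 = -3$)
$r{\left(L \right)} = \frac{L}{4 \left(-3 + L\right)}$ ($r{\left(L \right)} = \frac{\left(L + L\right) \frac{1}{L - 3}}{8} = \frac{2 L \frac{1}{-3 + L}}{8} = \frac{L}{4 \left(-3 + L\right)}$)
$s = \frac{307}{16}$ ($s = 19 \cdot \frac{1}{4} \left(-1\right) \frac{1}{-3 - 1} + 18 = 19 \cdot \frac{1}{4} \left(-1\right) \frac{1}{-4} + 18 = 19 \cdot \frac{1}{4} \left(-1\right) \left(- \frac{1}{4}\right) + 18 = 19 \cdot \frac{1}{16} + 18 = \frac{19}{16} + 18 = \frac{307}{16} \approx 19.188$)
$b = - \frac{339}{16}$ ($b = -2 - \frac{307}{16} = - \frac{339}{16} \approx -21.188$)
$N + P{\left(-19 \right)} b = -372 - - \frac{1017}{16} = -372 + \frac{1017}{16} = - \frac{4935}{16}$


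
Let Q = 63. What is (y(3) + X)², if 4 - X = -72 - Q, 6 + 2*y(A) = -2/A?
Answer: 165649/9 ≈ 18405.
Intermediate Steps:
y(A) = -3 - 1/A (y(A) = -3 + (-2/A)/2 = -3 - 1/A)
X = 139 (X = 4 - (-72 - 1*63) = 4 - (-72 - 63) = 4 - 1*(-135) = 4 + 135 = 139)
(y(3) + X)² = ((-3 - 1/3) + 139)² = ((-3 - 1*⅓) + 139)² = ((-3 - ⅓) + 139)² = (-10/3 + 139)² = (407/3)² = 165649/9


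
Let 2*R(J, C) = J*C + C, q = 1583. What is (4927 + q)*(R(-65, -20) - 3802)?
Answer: -20584620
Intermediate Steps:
R(J, C) = C/2 + C*J/2 (R(J, C) = (J*C + C)/2 = (C*J + C)/2 = (C + C*J)/2 = C/2 + C*J/2)
(4927 + q)*(R(-65, -20) - 3802) = (4927 + 1583)*((½)*(-20)*(1 - 65) - 3802) = 6510*((½)*(-20)*(-64) - 3802) = 6510*(640 - 3802) = 6510*(-3162) = -20584620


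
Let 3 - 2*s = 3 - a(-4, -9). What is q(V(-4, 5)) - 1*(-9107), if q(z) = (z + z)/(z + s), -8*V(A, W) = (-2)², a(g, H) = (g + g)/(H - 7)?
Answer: 9111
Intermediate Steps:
a(g, H) = 2*g/(-7 + H) (a(g, H) = (2*g)/(-7 + H) = 2*g/(-7 + H))
s = ¼ (s = 3/2 - (3 - 2*(-4)/(-7 - 9))/2 = 3/2 - (3 - 2*(-4)/(-16))/2 = 3/2 - (3 - 2*(-4)*(-1)/16)/2 = 3/2 - (3 - 1*½)/2 = 3/2 - (3 - ½)/2 = 3/2 - ½*5/2 = 3/2 - 5/4 = ¼ ≈ 0.25000)
V(A, W) = -½ (V(A, W) = -⅛*(-2)² = -⅛*4 = -½)
q(z) = 2*z/(¼ + z) (q(z) = (z + z)/(z + ¼) = (2*z)/(¼ + z) = 2*z/(¼ + z))
q(V(-4, 5)) - 1*(-9107) = 8*(-½)/(1 + 4*(-½)) - 1*(-9107) = 8*(-½)/(1 - 2) + 9107 = 8*(-½)/(-1) + 9107 = 8*(-½)*(-1) + 9107 = 4 + 9107 = 9111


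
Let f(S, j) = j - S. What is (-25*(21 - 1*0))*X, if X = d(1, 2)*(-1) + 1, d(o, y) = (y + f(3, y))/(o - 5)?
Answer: -2625/4 ≈ -656.25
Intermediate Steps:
d(o, y) = (-3 + 2*y)/(-5 + o) (d(o, y) = (y + (y - 1*3))/(o - 5) = (y + (y - 3))/(-5 + o) = (y + (-3 + y))/(-5 + o) = (-3 + 2*y)/(-5 + o))
X = 5/4 (X = ((-3 + 2*2)/(-5 + 1))*(-1) + 1 = ((-3 + 4)/(-4))*(-1) + 1 = -¼*1*(-1) + 1 = -¼*(-1) + 1 = ¼ + 1 = 5/4 ≈ 1.2500)
(-25*(21 - 1*0))*X = -25*(21 - 1*0)*(5/4) = -25*(21 + 0)*(5/4) = -25*21*(5/4) = -525*5/4 = -2625/4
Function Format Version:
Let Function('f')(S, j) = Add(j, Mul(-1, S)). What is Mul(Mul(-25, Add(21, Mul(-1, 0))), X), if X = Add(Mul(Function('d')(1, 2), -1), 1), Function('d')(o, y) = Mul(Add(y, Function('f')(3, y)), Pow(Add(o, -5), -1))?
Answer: Rational(-2625, 4) ≈ -656.25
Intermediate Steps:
Function('d')(o, y) = Mul(Pow(Add(-5, o), -1), Add(-3, Mul(2, y))) (Function('d')(o, y) = Mul(Add(y, Add(y, Mul(-1, 3))), Pow(Add(o, -5), -1)) = Mul(Add(y, Add(y, -3)), Pow(Add(-5, o), -1)) = Mul(Add(y, Add(-3, y)), Pow(Add(-5, o), -1)) = Mul(Add(-3, Mul(2, y)), Pow(Add(-5, o), -1)) = Mul(Pow(Add(-5, o), -1), Add(-3, Mul(2, y))))
X = Rational(5, 4) (X = Add(Mul(Mul(Pow(Add(-5, 1), -1), Add(-3, Mul(2, 2))), -1), 1) = Add(Mul(Mul(Pow(-4, -1), Add(-3, 4)), -1), 1) = Add(Mul(Mul(Rational(-1, 4), 1), -1), 1) = Add(Mul(Rational(-1, 4), -1), 1) = Add(Rational(1, 4), 1) = Rational(5, 4) ≈ 1.2500)
Mul(Mul(-25, Add(21, Mul(-1, 0))), X) = Mul(Mul(-25, Add(21, Mul(-1, 0))), Rational(5, 4)) = Mul(Mul(-25, Add(21, 0)), Rational(5, 4)) = Mul(Mul(-25, 21), Rational(5, 4)) = Mul(-525, Rational(5, 4)) = Rational(-2625, 4)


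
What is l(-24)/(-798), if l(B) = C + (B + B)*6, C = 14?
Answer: 137/399 ≈ 0.34336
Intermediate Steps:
l(B) = 14 + 12*B (l(B) = 14 + (B + B)*6 = 14 + (2*B)*6 = 14 + 12*B)
l(-24)/(-798) = (14 + 12*(-24))/(-798) = (14 - 288)*(-1/798) = -274*(-1/798) = 137/399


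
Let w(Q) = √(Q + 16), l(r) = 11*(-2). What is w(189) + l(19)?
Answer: -22 + √205 ≈ -7.6822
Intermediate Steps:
l(r) = -22
w(Q) = √(16 + Q)
w(189) + l(19) = √(16 + 189) - 22 = √205 - 22 = -22 + √205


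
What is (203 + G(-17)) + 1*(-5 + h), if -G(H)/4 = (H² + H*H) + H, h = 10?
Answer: -2036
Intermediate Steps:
G(H) = -8*H² - 4*H (G(H) = -4*((H² + H*H) + H) = -4*((H² + H²) + H) = -4*(2*H² + H) = -4*(H + 2*H²) = -8*H² - 4*H)
(203 + G(-17)) + 1*(-5 + h) = (203 - 4*(-17)*(1 + 2*(-17))) + 1*(-5 + 10) = (203 - 4*(-17)*(1 - 34)) + 1*5 = (203 - 4*(-17)*(-33)) + 5 = (203 - 2244) + 5 = -2041 + 5 = -2036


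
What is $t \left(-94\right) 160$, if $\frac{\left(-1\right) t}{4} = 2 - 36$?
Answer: $-2045440$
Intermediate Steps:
$t = 136$ ($t = - 4 \left(2 - 36\right) = \left(-4\right) \left(-34\right) = 136$)
$t \left(-94\right) 160 = 136 \left(-94\right) 160 = \left(-12784\right) 160 = -2045440$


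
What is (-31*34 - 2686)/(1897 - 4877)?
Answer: 187/149 ≈ 1.2550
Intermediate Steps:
(-31*34 - 2686)/(1897 - 4877) = (-1054 - 2686)/(-2980) = -3740*(-1/2980) = 187/149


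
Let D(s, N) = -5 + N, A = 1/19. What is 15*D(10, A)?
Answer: -1410/19 ≈ -74.211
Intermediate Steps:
A = 1/19 ≈ 0.052632
15*D(10, A) = 15*(-5 + 1/19) = 15*(-94/19) = -1410/19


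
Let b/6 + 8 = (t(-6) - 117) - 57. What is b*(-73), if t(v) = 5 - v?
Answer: 74898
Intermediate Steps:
b = -1026 (b = -48 + 6*(((5 - 1*(-6)) - 117) - 57) = -48 + 6*(((5 + 6) - 117) - 57) = -48 + 6*((11 - 117) - 57) = -48 + 6*(-106 - 57) = -48 + 6*(-163) = -48 - 978 = -1026)
b*(-73) = -1026*(-73) = 74898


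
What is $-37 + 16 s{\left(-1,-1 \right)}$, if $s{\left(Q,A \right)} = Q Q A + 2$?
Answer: $-21$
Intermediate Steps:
$s{\left(Q,A \right)} = 2 + A Q^{2}$ ($s{\left(Q,A \right)} = Q^{2} A + 2 = A Q^{2} + 2 = 2 + A Q^{2}$)
$-37 + 16 s{\left(-1,-1 \right)} = -37 + 16 \left(2 - \left(-1\right)^{2}\right) = -37 + 16 \left(2 - 1\right) = -37 + 16 \cdot 1 = -37 + 16 = -21$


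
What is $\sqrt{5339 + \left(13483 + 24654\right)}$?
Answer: $2 \sqrt{10869} \approx 208.51$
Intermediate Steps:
$\sqrt{5339 + \left(13483 + 24654\right)} = \sqrt{5339 + 38137} = \sqrt{43476} = 2 \sqrt{10869}$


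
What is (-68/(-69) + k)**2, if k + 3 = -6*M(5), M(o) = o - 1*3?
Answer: 935089/4761 ≈ 196.41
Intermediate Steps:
M(o) = -3 + o (M(o) = o - 3 = -3 + o)
k = -15 (k = -3 - 6*(-3 + 5) = -3 - 6*2 = -3 - 12 = -15)
(-68/(-69) + k)**2 = (-68/(-69) - 15)**2 = (-68*(-1/69) - 15)**2 = (68/69 - 15)**2 = (-967/69)**2 = 935089/4761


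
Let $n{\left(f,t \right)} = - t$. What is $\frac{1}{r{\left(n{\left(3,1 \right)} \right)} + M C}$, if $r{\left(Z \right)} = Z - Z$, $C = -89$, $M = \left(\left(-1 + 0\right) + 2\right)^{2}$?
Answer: $- \frac{1}{89} \approx -0.011236$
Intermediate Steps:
$M = 1$ ($M = \left(-1 + 2\right)^{2} = 1^{2} = 1$)
$r{\left(Z \right)} = 0$
$\frac{1}{r{\left(n{\left(3,1 \right)} \right)} + M C} = \frac{1}{0 + 1 \left(-89\right)} = \frac{1}{0 - 89} = \frac{1}{-89} = - \frac{1}{89}$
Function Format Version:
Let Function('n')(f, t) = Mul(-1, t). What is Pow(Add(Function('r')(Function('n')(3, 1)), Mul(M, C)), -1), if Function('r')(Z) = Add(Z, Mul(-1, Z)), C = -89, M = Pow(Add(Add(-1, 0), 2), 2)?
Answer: Rational(-1, 89) ≈ -0.011236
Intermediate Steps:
M = 1 (M = Pow(Add(-1, 2), 2) = Pow(1, 2) = 1)
Function('r')(Z) = 0
Pow(Add(Function('r')(Function('n')(3, 1)), Mul(M, C)), -1) = Pow(Add(0, Mul(1, -89)), -1) = Pow(Add(0, -89), -1) = Pow(-89, -1) = Rational(-1, 89)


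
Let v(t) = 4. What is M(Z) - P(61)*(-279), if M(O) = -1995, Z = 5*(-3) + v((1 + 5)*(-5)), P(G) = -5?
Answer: -3390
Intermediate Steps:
Z = -11 (Z = 5*(-3) + 4 = -15 + 4 = -11)
M(Z) - P(61)*(-279) = -1995 - (-5)*(-279) = -1995 - 1*1395 = -1995 - 1395 = -3390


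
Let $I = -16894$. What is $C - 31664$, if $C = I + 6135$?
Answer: $-42423$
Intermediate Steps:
$C = -10759$ ($C = -16894 + 6135 = -10759$)
$C - 31664 = -10759 - 31664 = -42423$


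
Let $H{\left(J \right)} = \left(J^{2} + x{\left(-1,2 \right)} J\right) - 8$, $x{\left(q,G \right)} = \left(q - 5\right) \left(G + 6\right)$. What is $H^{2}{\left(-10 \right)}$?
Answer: $327184$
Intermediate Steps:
$x{\left(q,G \right)} = \left(-5 + q\right) \left(6 + G\right)$
$H{\left(J \right)} = -8 + J^{2} - 48 J$ ($H{\left(J \right)} = \left(J^{2} + \left(-30 - 10 + 6 \left(-1\right) + 2 \left(-1\right)\right) J\right) - 8 = \left(J^{2} + \left(-30 - 10 - 6 - 2\right) J\right) - 8 = \left(J^{2} - 48 J\right) - 8 = -8 + J^{2} - 48 J$)
$H^{2}{\left(-10 \right)} = \left(-8 + \left(-10\right)^{2} - -480\right)^{2} = \left(-8 + 100 + 480\right)^{2} = 572^{2} = 327184$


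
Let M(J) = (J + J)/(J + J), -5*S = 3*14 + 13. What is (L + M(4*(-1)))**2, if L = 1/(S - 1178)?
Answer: 1411344/1413721 ≈ 0.99832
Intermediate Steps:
S = -11 (S = -(3*14 + 13)/5 = -(42 + 13)/5 = -1/5*55 = -11)
M(J) = 1 (M(J) = (2*J)/((2*J)) = (2*J)*(1/(2*J)) = 1)
L = -1/1189 (L = 1/(-11 - 1178) = 1/(-1189) = -1/1189 ≈ -0.00084104)
(L + M(4*(-1)))**2 = (-1/1189 + 1)**2 = (1188/1189)**2 = 1411344/1413721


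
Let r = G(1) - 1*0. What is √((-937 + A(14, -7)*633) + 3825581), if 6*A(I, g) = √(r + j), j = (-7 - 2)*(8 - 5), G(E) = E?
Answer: √(15298576 + 422*I*√26)/2 ≈ 1955.7 + 0.13754*I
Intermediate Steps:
j = -27 (j = -9*3 = -27)
r = 1 (r = 1 - 1*0 = 1 + 0 = 1)
A(I, g) = I*√26/6 (A(I, g) = √(1 - 27)/6 = √(-26)/6 = (I*√26)/6 = I*√26/6)
√((-937 + A(14, -7)*633) + 3825581) = √((-937 + (I*√26/6)*633) + 3825581) = √((-937 + 211*I*√26/2) + 3825581) = √(3824644 + 211*I*√26/2)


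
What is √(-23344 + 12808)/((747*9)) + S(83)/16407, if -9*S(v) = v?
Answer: -83/147663 + 2*I*√2634/6723 ≈ -0.00056209 + 0.015268*I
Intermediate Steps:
S(v) = -v/9
√(-23344 + 12808)/((747*9)) + S(83)/16407 = √(-23344 + 12808)/((747*9)) - ⅑*83/16407 = √(-10536)/6723 - 83/9*1/16407 = (2*I*√2634)*(1/6723) - 83/147663 = 2*I*√2634/6723 - 83/147663 = -83/147663 + 2*I*√2634/6723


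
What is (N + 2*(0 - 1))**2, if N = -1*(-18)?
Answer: 256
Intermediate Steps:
N = 18
(N + 2*(0 - 1))**2 = (18 + 2*(0 - 1))**2 = (18 + 2*(-1))**2 = (18 - 2)**2 = 16**2 = 256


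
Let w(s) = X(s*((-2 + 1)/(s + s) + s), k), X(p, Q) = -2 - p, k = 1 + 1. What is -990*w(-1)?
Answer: 2475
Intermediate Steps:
k = 2
w(s) = -2 - s*(s - 1/(2*s)) (w(s) = -2 - s*((-2 + 1)/(s + s) + s) = -2 - s*(-1/(2*s) + s) = -2 - s*(s - 1/(2*s)))
-990*w(-1) = -990*(-3/2 - 1*(-1)²) = -990*(-3/2 - 1*1) = -990*(-3/2 - 1) = -990*(-5)/2 = -198*(-25/2) = 2475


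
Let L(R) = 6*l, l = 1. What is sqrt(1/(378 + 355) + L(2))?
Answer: sqrt(3224467)/733 ≈ 2.4498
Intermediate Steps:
L(R) = 6 (L(R) = 6*1 = 6)
sqrt(1/(378 + 355) + L(2)) = sqrt(1/(378 + 355) + 6) = sqrt(1/733 + 6) = sqrt(4399/733) = sqrt(3224467)/733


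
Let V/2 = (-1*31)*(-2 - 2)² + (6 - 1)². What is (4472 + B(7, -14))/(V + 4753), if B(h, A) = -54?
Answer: 4418/3811 ≈ 1.1593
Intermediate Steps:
V = -942 (V = 2*((-1*31)*(-2 - 2)² + (6 - 1)²) = 2*(-31*(-4)² + 5²) = 2*(-31*16 + 25) = 2*(-496 + 25) = 2*(-471) = -942)
(4472 + B(7, -14))/(V + 4753) = (4472 - 54)/(-942 + 4753) = 4418/3811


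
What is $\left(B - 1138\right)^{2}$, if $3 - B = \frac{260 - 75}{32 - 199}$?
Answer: $\frac{35857209600}{27889} \approx 1.2857 \cdot 10^{6}$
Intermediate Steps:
$B = \frac{686}{167}$ ($B = 3 - \frac{260 - 75}{32 - 199} = 3 - \frac{185}{-167} = 3 - 185 \left(- \frac{1}{167}\right) = 3 - - \frac{185}{167} = 3 + \frac{185}{167} = \frac{686}{167} \approx 4.1078$)
$\left(B - 1138\right)^{2} = \left(\frac{686}{167} - 1138\right)^{2} = \left(- \frac{189360}{167}\right)^{2} = \frac{35857209600}{27889}$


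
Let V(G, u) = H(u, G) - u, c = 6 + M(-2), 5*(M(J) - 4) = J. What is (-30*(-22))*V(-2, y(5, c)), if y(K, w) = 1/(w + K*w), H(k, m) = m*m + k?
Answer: 2640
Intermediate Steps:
M(J) = 4 + J/5
c = 48/5 (c = 6 + (4 + (⅕)*(-2)) = 6 + (4 - ⅖) = 6 + 18/5 = 48/5 ≈ 9.6000)
H(k, m) = k + m² (H(k, m) = m² + k = k + m²)
V(G, u) = G² (V(G, u) = (u + G²) - u = G²)
(-30*(-22))*V(-2, y(5, c)) = -30*(-22)*(-2)² = 660*4 = 2640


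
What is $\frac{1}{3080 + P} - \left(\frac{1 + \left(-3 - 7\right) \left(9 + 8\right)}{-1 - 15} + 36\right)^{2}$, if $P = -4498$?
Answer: $- \frac{393512853}{181504} \approx -2168.1$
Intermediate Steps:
$\frac{1}{3080 + P} - \left(\frac{1 + \left(-3 - 7\right) \left(9 + 8\right)}{-1 - 15} + 36\right)^{2} = \frac{1}{3080 - 4498} - \left(\frac{1 + \left(-3 - 7\right) \left(9 + 8\right)}{-1 - 15} + 36\right)^{2} = \frac{1}{-1418} - \left(\frac{1 - 170}{-16} + 36\right)^{2} = - \frac{1}{1418} - \left(\left(1 - 170\right) \left(- \frac{1}{16}\right) + 36\right)^{2} = - \frac{1}{1418} - \left(\left(-169\right) \left(- \frac{1}{16}\right) + 36\right)^{2} = - \frac{1}{1418} - \left(\frac{169}{16} + 36\right)^{2} = - \frac{1}{1418} - \left(\frac{745}{16}\right)^{2} = - \frac{1}{1418} - \frac{555025}{256} = - \frac{393512853}{181504}$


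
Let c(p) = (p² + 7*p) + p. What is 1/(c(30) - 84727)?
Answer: -1/83587 ≈ -1.1964e-5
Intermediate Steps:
c(p) = p² + 8*p
1/(c(30) - 84727) = 1/(30*(8 + 30) - 84727) = 1/(30*38 - 84727) = 1/(1140 - 84727) = 1/(-83587) = -1/83587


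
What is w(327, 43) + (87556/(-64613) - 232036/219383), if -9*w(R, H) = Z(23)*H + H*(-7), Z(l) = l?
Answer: -10060203280096/127574944011 ≈ -78.857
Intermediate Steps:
w(R, H) = -16*H/9 (w(R, H) = -(23*H + H*(-7))/9 = -(23*H - 7*H)/9 = -16*H/9)
w(327, 43) + (87556/(-64613) - 232036/219383) = -16/9*43 + (87556/(-64613) - 232036/219383) = -688/9 + (87556*(-1/64613) - 232036*1/219383) = -688/9 + (-87556/64613 - 232036/219383) = -688/9 - 34200840016/14174993779 = -10060203280096/127574944011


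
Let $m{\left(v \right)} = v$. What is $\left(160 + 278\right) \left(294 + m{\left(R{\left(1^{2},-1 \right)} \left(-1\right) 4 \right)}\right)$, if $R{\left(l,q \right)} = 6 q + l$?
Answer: $137532$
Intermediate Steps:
$R{\left(l,q \right)} = l + 6 q$
$\left(160 + 278\right) \left(294 + m{\left(R{\left(1^{2},-1 \right)} \left(-1\right) 4 \right)}\right) = \left(160 + 278\right) \left(294 + \left(1^{2} + 6 \left(-1\right)\right) \left(-1\right) 4\right) = 438 \left(294 + \left(1 - 6\right) \left(-1\right) 4\right) = 438 \left(294 + \left(-5\right) \left(-1\right) 4\right) = 438 \left(294 + 5 \cdot 4\right) = 438 \left(294 + 20\right) = 438 \cdot 314 = 137532$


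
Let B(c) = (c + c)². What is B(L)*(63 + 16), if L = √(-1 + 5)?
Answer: 1264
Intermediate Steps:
L = 2 (L = √4 = 2)
B(c) = 4*c² (B(c) = (2*c)² = 4*c²)
B(L)*(63 + 16) = (4*2²)*(63 + 16) = (4*4)*79 = 16*79 = 1264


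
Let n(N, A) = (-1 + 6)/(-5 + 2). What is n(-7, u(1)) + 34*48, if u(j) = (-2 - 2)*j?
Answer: 4891/3 ≈ 1630.3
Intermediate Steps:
u(j) = -4*j
n(N, A) = -5/3 (n(N, A) = 5/(-3) = 5*(-⅓) = -5/3)
n(-7, u(1)) + 34*48 = -5/3 + 34*48 = -5/3 + 1632 = 4891/3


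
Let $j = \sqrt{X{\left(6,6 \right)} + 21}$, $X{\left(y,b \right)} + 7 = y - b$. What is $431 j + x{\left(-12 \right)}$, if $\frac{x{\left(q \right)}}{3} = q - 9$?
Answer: $-63 + 431 \sqrt{14} \approx 1549.7$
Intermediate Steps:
$X{\left(y,b \right)} = -7 + y - b$ ($X{\left(y,b \right)} = -7 - \left(b - y\right) = -7 + y - b$)
$j = \sqrt{14}$ ($j = \sqrt{\left(-7 + 6 - 6\right) + 21} = \sqrt{-7 + 21} = \sqrt{14} \approx 3.7417$)
$x{\left(q \right)} = -27 + 3 q$ ($x{\left(q \right)} = 3 \left(q - 9\right) = 3 \left(-9 + q\right) = -27 + 3 q$)
$431 j + x{\left(-12 \right)} = 431 \sqrt{14} + \left(-27 + 3 \left(-12\right)\right) = 431 \sqrt{14} - 63 = -63 + 431 \sqrt{14}$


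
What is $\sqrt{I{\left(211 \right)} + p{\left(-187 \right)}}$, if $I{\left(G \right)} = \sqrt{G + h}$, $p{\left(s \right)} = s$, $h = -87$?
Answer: $\sqrt{-187 + 2 \sqrt{31}} \approx 13.261 i$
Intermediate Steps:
$I{\left(G \right)} = \sqrt{-87 + G}$ ($I{\left(G \right)} = \sqrt{G - 87} = \sqrt{-87 + G}$)
$\sqrt{I{\left(211 \right)} + p{\left(-187 \right)}} = \sqrt{\sqrt{-87 + 211} - 187} = \sqrt{\sqrt{124} - 187} = \sqrt{2 \sqrt{31} - 187} = \sqrt{-187 + 2 \sqrt{31}}$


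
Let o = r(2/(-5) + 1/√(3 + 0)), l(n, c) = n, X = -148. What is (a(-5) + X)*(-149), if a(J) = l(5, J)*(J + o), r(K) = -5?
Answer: 29502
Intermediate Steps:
o = -5
a(J) = -25 + 5*J (a(J) = 5*(J - 5) = 5*(-5 + J) = -25 + 5*J)
(a(-5) + X)*(-149) = ((-25 + 5*(-5)) - 148)*(-149) = ((-25 - 25) - 148)*(-149) = (-50 - 148)*(-149) = -198*(-149) = 29502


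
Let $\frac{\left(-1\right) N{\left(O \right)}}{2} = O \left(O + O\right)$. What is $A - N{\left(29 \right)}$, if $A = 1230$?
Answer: $4594$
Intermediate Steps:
$N{\left(O \right)} = - 4 O^{2}$ ($N{\left(O \right)} = - 2 O \left(O + O\right) = - 2 O 2 O = - 2 \cdot 2 O^{2} = - 4 O^{2}$)
$A - N{\left(29 \right)} = 1230 - - 4 \cdot 29^{2} = 1230 - \left(-4\right) 841 = 1230 - -3364 = 1230 + 3364 = 4594$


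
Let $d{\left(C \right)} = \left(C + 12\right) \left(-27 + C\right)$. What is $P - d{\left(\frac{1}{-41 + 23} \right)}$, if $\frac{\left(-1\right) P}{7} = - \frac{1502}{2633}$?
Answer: $\frac{279094801}{853092} \approx 327.16$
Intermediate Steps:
$P = \frac{10514}{2633}$ ($P = - 7 \left(- \frac{1502}{2633}\right) = - 7 \left(\left(-1502\right) \frac{1}{2633}\right) = \left(-7\right) \left(- \frac{1502}{2633}\right) = \frac{10514}{2633} \approx 3.9932$)
$d{\left(C \right)} = \left(-27 + C\right) \left(12 + C\right)$ ($d{\left(C \right)} = \left(12 + C\right) \left(-27 + C\right) = \left(-27 + C\right) \left(12 + C\right)$)
$P - d{\left(\frac{1}{-41 + 23} \right)} = \frac{10514}{2633} - \left(-324 + \left(\frac{1}{-41 + 23}\right)^{2} - \frac{15}{-41 + 23}\right) = \frac{10514}{2633} - \left(-324 + \left(\frac{1}{-18}\right)^{2} - \frac{15}{-18}\right) = \frac{10514}{2633} - \left(-324 + \left(- \frac{1}{18}\right)^{2} - - \frac{5}{6}\right) = \frac{10514}{2633} - \left(-324 + \frac{1}{324} + \frac{5}{6}\right) = \frac{10514}{2633} - - \frac{104705}{324} = \frac{10514}{2633} + \frac{104705}{324} = \frac{279094801}{853092}$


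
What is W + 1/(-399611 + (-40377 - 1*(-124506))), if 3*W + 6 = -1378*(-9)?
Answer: 1303571623/315482 ≈ 4132.0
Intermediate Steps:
W = 4132 (W = -2 + (-1378*(-9))/3 = -2 + (1/3)*12402 = -2 + 4134 = 4132)
W + 1/(-399611 + (-40377 - 1*(-124506))) = 4132 + 1/(-399611 + (-40377 - 1*(-124506))) = 4132 + 1/(-399611 + (-40377 + 124506)) = 4132 + 1/(-399611 + 84129) = 4132 + 1/(-315482) = 4132 - 1/315482 = 1303571623/315482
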